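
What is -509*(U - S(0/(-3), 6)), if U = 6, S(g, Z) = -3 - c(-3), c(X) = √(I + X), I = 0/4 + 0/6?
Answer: -4581 - 509*I*√3 ≈ -4581.0 - 881.61*I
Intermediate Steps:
I = 0 (I = 0*(¼) + 0*(⅙) = 0 + 0 = 0)
c(X) = √X (c(X) = √(0 + X) = √X)
S(g, Z) = -3 - I*√3 (S(g, Z) = -3 - √(-3) = -3 - I*√3)
-509*(U - S(0/(-3), 6)) = -509*(6 - (-3 - I*√3)) = -509*(6 + (3 + I*√3)) = -509*(9 + I*√3) = -4581 - 509*I*√3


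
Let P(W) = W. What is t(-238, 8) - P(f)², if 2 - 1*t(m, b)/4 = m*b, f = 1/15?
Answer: 1715399/225 ≈ 7624.0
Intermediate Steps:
f = 1/15 ≈ 0.066667
t(m, b) = 8 - 4*b*m (t(m, b) = 8 - 4*m*b = 8 - 4*b*m)
t(-238, 8) - P(f)² = (8 - 4*8*(-238)) - (1/15)² = (8 + 7616) - 1*1/225 = 7624 - 1/225 = 1715399/225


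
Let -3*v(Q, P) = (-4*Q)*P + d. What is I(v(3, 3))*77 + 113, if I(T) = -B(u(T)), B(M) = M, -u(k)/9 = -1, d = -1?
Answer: -580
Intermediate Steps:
u(k) = 9 (u(k) = -9*(-1) = 9)
v(Q, P) = 1/3 + 4*P*Q/3 (v(Q, P) = -((-4*Q)*P - 1)/3 = -(-4*P*Q - 1)/3 = -(-1 - 4*P*Q)/3 = 1/3 + 4*P*Q/3)
I(T) = -9 (I(T) = -1*9 = -9)
I(v(3, 3))*77 + 113 = -9*77 + 113 = -693 + 113 = -580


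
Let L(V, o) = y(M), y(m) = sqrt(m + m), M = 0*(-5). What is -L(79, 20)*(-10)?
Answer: 0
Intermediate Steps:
M = 0
y(m) = sqrt(2)*sqrt(m) (y(m) = sqrt(2*m) = sqrt(2)*sqrt(m))
L(V, o) = 0 (L(V, o) = sqrt(2)*sqrt(0) = sqrt(2)*0 = 0)
-L(79, 20)*(-10) = -0*(-10) = -1*0 = 0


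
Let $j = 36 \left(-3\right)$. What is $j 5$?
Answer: $-540$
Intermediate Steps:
$j = -108$
$j 5 = \left(-108\right) 5 = -540$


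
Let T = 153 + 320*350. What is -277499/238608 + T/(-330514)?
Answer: -59238953755/39431642256 ≈ -1.5023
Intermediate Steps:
T = 112153 (T = 153 + 112000 = 112153)
-277499/238608 + T/(-330514) = -277499/238608 + 112153/(-330514) = -277499*1/238608 + 112153*(-1/330514) = -277499/238608 - 112153/330514 = -59238953755/39431642256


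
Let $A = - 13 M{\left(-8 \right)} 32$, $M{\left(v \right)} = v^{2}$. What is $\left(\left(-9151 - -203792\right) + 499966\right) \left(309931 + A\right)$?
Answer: $196787025349$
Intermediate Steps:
$A = -26624$ ($A = - 13 \left(-8\right)^{2} \cdot 32 = \left(-13\right) 64 \cdot 32 = \left(-832\right) 32 = -26624$)
$\left(\left(-9151 - -203792\right) + 499966\right) \left(309931 + A\right) = \left(\left(-9151 - -203792\right) + 499966\right) \left(309931 - 26624\right) = \left(\left(-9151 + 203792\right) + 499966\right) 283307 = \left(194641 + 499966\right) 283307 = 694607 \cdot 283307 = 196787025349$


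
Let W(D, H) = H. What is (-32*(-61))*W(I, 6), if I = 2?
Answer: 11712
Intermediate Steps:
(-32*(-61))*W(I, 6) = -32*(-61)*6 = 1952*6 = 11712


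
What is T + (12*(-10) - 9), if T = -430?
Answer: -559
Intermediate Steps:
T + (12*(-10) - 9) = -430 + (12*(-10) - 9) = -430 + (-120 - 9) = -430 - 129 = -559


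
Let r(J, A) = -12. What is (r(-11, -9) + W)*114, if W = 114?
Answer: 11628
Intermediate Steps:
(r(-11, -9) + W)*114 = (-12 + 114)*114 = 102*114 = 11628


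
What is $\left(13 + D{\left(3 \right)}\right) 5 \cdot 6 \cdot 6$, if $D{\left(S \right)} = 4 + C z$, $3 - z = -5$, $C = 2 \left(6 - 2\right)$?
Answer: $14580$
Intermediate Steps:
$C = 8$ ($C = 2 \cdot 4 = 8$)
$z = 8$ ($z = 3 - -5 = 3 + 5 = 8$)
$D{\left(S \right)} = 68$ ($D{\left(S \right)} = 4 + 8 \cdot 8 = 4 + 64 = 68$)
$\left(13 + D{\left(3 \right)}\right) 5 \cdot 6 \cdot 6 = \left(13 + 68\right) 5 \cdot 6 \cdot 6 = 81 \cdot 30 \cdot 6 = 81 \cdot 180 = 14580$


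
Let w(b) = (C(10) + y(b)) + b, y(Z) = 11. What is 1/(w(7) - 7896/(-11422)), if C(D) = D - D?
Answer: 5711/106746 ≈ 0.053501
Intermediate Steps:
C(D) = 0
w(b) = 11 + b (w(b) = (0 + 11) + b = 11 + b)
1/(w(7) - 7896/(-11422)) = 1/((11 + 7) - 7896/(-11422)) = 1/(18 - 7896*(-1/11422)) = 1/(18 + 3948/5711) = 1/(106746/5711) = 5711/106746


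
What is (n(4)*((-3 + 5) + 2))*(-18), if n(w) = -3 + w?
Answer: -72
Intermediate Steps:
(n(4)*((-3 + 5) + 2))*(-18) = ((-3 + 4)*((-3 + 5) + 2))*(-18) = (1*(2 + 2))*(-18) = (1*4)*(-18) = 4*(-18) = -72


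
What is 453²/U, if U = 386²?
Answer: 205209/148996 ≈ 1.3773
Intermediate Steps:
U = 148996
453²/U = 453²/148996 = 205209*(1/148996) = 205209/148996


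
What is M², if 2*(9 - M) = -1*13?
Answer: 961/4 ≈ 240.25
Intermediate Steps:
M = 31/2 (M = 9 - (-1)*13/2 = 9 - ½*(-13) = 9 + 13/2 = 31/2 ≈ 15.500)
M² = (31/2)² = 961/4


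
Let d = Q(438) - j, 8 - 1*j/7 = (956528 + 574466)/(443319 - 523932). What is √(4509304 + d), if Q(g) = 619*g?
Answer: 2*√5105877560539/2067 ≈ 2186.4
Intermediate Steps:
j = 15231286/80613 (j = 56 - 7*(956528 + 574466)/(443319 - 523932) = 56 - 10716958/(-80613) = 56 - 10716958*(-1)/80613 = 56 - 7*(-1530994/80613) = 56 + 10716958/80613 = 15231286/80613 ≈ 188.94)
d = 21840726500/80613 (d = 619*438 - 1*15231286/80613 = 271122 - 15231286/80613 = 21840726500/80613 ≈ 2.7093e+5)
√(4509304 + d) = √(4509304 + 21840726500/80613) = √(385349249852/80613) = 2*√5105877560539/2067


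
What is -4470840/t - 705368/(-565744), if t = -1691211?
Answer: 155094876067/39866353166 ≈ 3.8904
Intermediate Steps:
-4470840/t - 705368/(-565744) = -4470840/(-1691211) - 705368/(-565744) = -4470840*(-1/1691211) - 705368*(-1/565744) = 1490280/563737 + 88171/70718 = 155094876067/39866353166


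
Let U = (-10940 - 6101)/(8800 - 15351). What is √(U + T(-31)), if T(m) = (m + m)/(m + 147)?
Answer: √298379877526/379958 ≈ 1.4376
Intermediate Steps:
U = 17041/6551 (U = -17041/(-6551) = -17041*(-1/6551) = 17041/6551 ≈ 2.6013)
T(m) = 2*m/(147 + m) (T(m) = (2*m)/(147 + m) = 2*m/(147 + m))
√(U + T(-31)) = √(17041/6551 + 2*(-31)/(147 - 31)) = √(17041/6551 + 2*(-31)/116) = √(17041/6551 + 2*(-31)*(1/116)) = √(17041/6551 - 31/58) = √(785297/379958) = √298379877526/379958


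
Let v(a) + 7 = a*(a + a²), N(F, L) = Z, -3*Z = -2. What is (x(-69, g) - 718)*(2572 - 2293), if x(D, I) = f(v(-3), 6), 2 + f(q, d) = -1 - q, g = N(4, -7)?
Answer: -194184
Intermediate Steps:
Z = ⅔ (Z = -⅓*(-2) = ⅔ ≈ 0.66667)
N(F, L) = ⅔
v(a) = -7 + a*(a + a²)
g = ⅔ ≈ 0.66667
f(q, d) = -3 - q (f(q, d) = -2 + (-1 - q) = -3 - q)
x(D, I) = 22 (x(D, I) = -3 - (-7 + (-3)² + (-3)³) = -3 - (-7 + 9 - 27) = -3 - 1*(-25) = -3 + 25 = 22)
(x(-69, g) - 718)*(2572 - 2293) = (22 - 718)*(2572 - 2293) = -696*279 = -194184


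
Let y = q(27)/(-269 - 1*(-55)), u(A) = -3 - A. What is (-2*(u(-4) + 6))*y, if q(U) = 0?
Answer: 0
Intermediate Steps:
y = 0 (y = 0/(-269 - 1*(-55)) = 0/(-269 + 55) = 0/(-214) = 0*(-1/214) = 0)
(-2*(u(-4) + 6))*y = -2*((-3 - 1*(-4)) + 6)*0 = -2*((-3 + 4) + 6)*0 = -2*(1 + 6)*0 = -2*7*0 = -14*0 = 0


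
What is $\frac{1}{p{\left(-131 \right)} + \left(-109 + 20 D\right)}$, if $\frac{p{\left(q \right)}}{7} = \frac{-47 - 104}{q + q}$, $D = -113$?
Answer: $- \frac{262}{619621} \approx -0.00042284$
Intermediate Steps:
$p{\left(q \right)} = - \frac{1057}{2 q}$ ($p{\left(q \right)} = 7 \frac{-47 - 104}{q + q} = 7 \left(- \frac{151}{2 q}\right) = - \frac{1057}{2 q}$)
$\frac{1}{p{\left(-131 \right)} + \left(-109 + 20 D\right)} = \frac{1}{- \frac{1057}{2 \left(-131\right)} + \left(-109 + 20 \left(-113\right)\right)} = \frac{1}{\left(- \frac{1057}{2}\right) \left(- \frac{1}{131}\right) - 2369} = \frac{1}{\frac{1057}{262} - 2369} = \frac{1}{- \frac{619621}{262}} = - \frac{262}{619621}$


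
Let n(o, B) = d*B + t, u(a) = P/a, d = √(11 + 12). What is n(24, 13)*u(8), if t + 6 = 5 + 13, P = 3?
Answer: 9/2 + 39*√23/8 ≈ 27.880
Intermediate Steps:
d = √23 ≈ 4.7958
t = 12 (t = -6 + (5 + 13) = -6 + 18 = 12)
u(a) = 3/a
n(o, B) = 12 + B*√23 (n(o, B) = √23*B + 12 = B*√23 + 12 = 12 + B*√23)
n(24, 13)*u(8) = (12 + 13*√23)*(3/8) = 9/2 + 39*√23/8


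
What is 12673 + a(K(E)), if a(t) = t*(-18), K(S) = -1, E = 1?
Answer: 12691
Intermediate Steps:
a(t) = -18*t
12673 + a(K(E)) = 12673 - 18*(-1) = 12673 + 18 = 12691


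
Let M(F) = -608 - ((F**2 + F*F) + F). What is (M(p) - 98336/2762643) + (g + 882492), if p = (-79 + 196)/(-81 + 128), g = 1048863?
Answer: 11782636943026954/6102678387 ≈ 1.9307e+6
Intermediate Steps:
p = 117/47 ≈ 2.4894
M(F) = -608 - F - 2*F**2 (M(F) = -608 - ((F**2 + F**2) + F) = -608 - (2*F**2 + F) = -608 - (F + 2*F**2) = -608 + (-F - 2*F**2) = -608 - F - 2*F**2)
(M(p) - 98336/2762643) + (g + 882492) = ((-608 - 1*117/47 - 2*(117/47)**2) - 98336/2762643) + (1048863 + 882492) = ((-608 - 117/47 - 2*13689/2209) - 98336*1/2762643) + 1931355 = ((-608 - 117/47 - 27378/2209) - 98336/2762643) + 1931355 = (-1375949/2209 - 98336/2762643) + 1931355 = -3801473097431/6102678387 + 1931355 = 11782636943026954/6102678387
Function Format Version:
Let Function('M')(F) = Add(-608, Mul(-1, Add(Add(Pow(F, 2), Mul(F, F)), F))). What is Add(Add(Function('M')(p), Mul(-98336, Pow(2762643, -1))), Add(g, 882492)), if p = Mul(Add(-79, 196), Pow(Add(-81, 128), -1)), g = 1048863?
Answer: Rational(11782636943026954, 6102678387) ≈ 1.9307e+6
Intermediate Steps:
p = Rational(117, 47) (p = Mul(117, Pow(47, -1)) = Mul(117, Rational(1, 47)) = Rational(117, 47) ≈ 2.4894)
Function('M')(F) = Add(-608, Mul(-1, F), Mul(-2, Pow(F, 2))) (Function('M')(F) = Add(-608, Mul(-1, Add(Add(Pow(F, 2), Pow(F, 2)), F))) = Add(-608, Mul(-1, Add(Mul(2, Pow(F, 2)), F))) = Add(-608, Mul(-1, Add(F, Mul(2, Pow(F, 2))))) = Add(-608, Add(Mul(-1, F), Mul(-2, Pow(F, 2)))) = Add(-608, Mul(-1, F), Mul(-2, Pow(F, 2))))
Add(Add(Function('M')(p), Mul(-98336, Pow(2762643, -1))), Add(g, 882492)) = Add(Add(Add(-608, Mul(-1, Rational(117, 47)), Mul(-2, Pow(Rational(117, 47), 2))), Mul(-98336, Pow(2762643, -1))), Add(1048863, 882492)) = Add(Add(Add(-608, Rational(-117, 47), Mul(-2, Rational(13689, 2209))), Mul(-98336, Rational(1, 2762643))), 1931355) = Add(Add(Add(-608, Rational(-117, 47), Rational(-27378, 2209)), Rational(-98336, 2762643)), 1931355) = Add(Add(Rational(-1375949, 2209), Rational(-98336, 2762643)), 1931355) = Add(Rational(-3801473097431, 6102678387), 1931355) = Rational(11782636943026954, 6102678387)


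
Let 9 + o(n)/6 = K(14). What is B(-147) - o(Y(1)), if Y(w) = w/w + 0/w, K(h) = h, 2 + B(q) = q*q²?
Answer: -3176555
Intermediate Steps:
B(q) = -2 + q³ (B(q) = -2 + q*q² = -2 + q³)
Y(w) = 1 (Y(w) = 1 + 0 = 1)
o(n) = 30 (o(n) = -54 + 6*14 = -54 + 84 = 30)
B(-147) - o(Y(1)) = (-2 + (-147)³) - 1*30 = (-2 - 3176523) - 30 = -3176525 - 30 = -3176555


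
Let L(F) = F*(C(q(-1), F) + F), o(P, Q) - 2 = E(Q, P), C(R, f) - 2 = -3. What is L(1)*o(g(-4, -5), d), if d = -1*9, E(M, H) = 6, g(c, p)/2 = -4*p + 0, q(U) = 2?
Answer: 0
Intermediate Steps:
C(R, f) = -1 (C(R, f) = 2 - 3 = -1)
g(c, p) = -8*p (g(c, p) = 2*(-4*p + 0) = 2*(-4*p) = -8*p)
d = -9
o(P, Q) = 8 (o(P, Q) = 2 + 6 = 8)
L(F) = F*(-1 + F)
L(1)*o(g(-4, -5), d) = (1*(-1 + 1))*8 = (1*0)*8 = 0*8 = 0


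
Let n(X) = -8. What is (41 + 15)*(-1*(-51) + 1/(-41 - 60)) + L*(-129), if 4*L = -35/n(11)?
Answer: 8772785/3232 ≈ 2714.4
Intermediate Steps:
L = 35/32 (L = (-35/(-8))/4 = (-35*(-⅛))/4 = (¼)*(35/8) = 35/32 ≈ 1.0938)
(41 + 15)*(-1*(-51) + 1/(-41 - 60)) + L*(-129) = (41 + 15)*(-1*(-51) + 1/(-41 - 60)) + (35/32)*(-129) = 56*(51 + 1/(-101)) - 4515/32 = 56*(51 - 1/101) - 4515/32 = 56*(5150/101) - 4515/32 = 288400/101 - 4515/32 = 8772785/3232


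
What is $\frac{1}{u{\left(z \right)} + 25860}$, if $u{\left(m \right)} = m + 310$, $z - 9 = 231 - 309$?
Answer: $\frac{1}{26101} \approx 3.8313 \cdot 10^{-5}$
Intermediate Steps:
$z = -69$ ($z = 9 + \left(231 - 309\right) = 9 - 78 = -69$)
$u{\left(m \right)} = 310 + m$
$\frac{1}{u{\left(z \right)} + 25860} = \frac{1}{\left(310 - 69\right) + 25860} = \frac{1}{241 + 25860} = \frac{1}{26101}$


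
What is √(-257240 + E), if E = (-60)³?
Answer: 2*I*√118310 ≈ 687.92*I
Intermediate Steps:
E = -216000
√(-257240 + E) = √(-257240 - 216000) = √(-473240) = 2*I*√118310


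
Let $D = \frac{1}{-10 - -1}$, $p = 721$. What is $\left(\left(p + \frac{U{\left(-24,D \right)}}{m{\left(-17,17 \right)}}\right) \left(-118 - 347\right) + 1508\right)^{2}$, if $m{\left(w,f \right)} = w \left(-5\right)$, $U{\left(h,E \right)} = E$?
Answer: $\frac{289734049523776}{2601} \approx 1.1139 \cdot 10^{11}$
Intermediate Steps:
$D = - \frac{1}{9}$ ($D = \frac{1}{-10 + 1} = \frac{1}{-9} = - \frac{1}{9} \approx -0.11111$)
$m{\left(w,f \right)} = - 5 w$
$\left(\left(p + \frac{U{\left(-24,D \right)}}{m{\left(-17,17 \right)}}\right) \left(-118 - 347\right) + 1508\right)^{2} = \left(\left(721 - \frac{1}{9 \left(\left(-5\right) \left(-17\right)\right)}\right) \left(-118 - 347\right) + 1508\right)^{2} = \left(\left(721 - \frac{1}{9 \cdot 85}\right) \left(-465\right) + 1508\right)^{2} = \left(\left(721 - \frac{1}{765}\right) \left(-465\right) + 1508\right)^{2} = \left(\frac{551564}{765} \left(-465\right) + 1508\right)^{2} = \left(- \frac{17098484}{51} + 1508\right)^{2} = \left(- \frac{17021576}{51}\right)^{2} = \frac{289734049523776}{2601}$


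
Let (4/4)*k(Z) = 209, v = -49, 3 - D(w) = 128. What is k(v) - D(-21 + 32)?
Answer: 334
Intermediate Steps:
D(w) = -125 (D(w) = 3 - 1*128 = 3 - 128 = -125)
k(Z) = 209
k(v) - D(-21 + 32) = 209 - 1*(-125) = 209 + 125 = 334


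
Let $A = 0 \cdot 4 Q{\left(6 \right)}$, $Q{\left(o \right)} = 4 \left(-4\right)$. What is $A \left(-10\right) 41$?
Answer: $0$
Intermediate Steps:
$Q{\left(o \right)} = -16$
$A = 0$ ($A = 0 \cdot 4 \left(-16\right) = 0 \left(-16\right) = 0$)
$A \left(-10\right) 41 = 0 \left(-10\right) 41 = 0 \cdot 41 = 0$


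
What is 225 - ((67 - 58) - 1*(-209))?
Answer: 7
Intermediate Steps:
225 - ((67 - 58) - 1*(-209)) = 225 - (9 + 209) = 225 - 1*218 = 225 - 218 = 7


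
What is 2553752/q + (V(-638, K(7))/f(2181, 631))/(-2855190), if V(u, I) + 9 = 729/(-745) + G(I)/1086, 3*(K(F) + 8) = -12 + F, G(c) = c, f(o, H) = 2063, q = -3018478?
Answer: -18255356470913042411297/21577424902670150034300 ≈ -0.84604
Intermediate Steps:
K(F) = -12 + F/3 (K(F) = -8 + (-12 + F)/3 = -8 + (-4 + F/3) = -12 + F/3)
V(u, I) = -7434/745 + I/1086 (V(u, I) = -9 + (729/(-745) + I/1086) = -9 + (729*(-1/745) + I*(1/1086)) = -9 + (-729/745 + I/1086) = -7434/745 + I/1086)
2553752/q + (V(-638, K(7))/f(2181, 631))/(-2855190) = 2553752/(-3018478) + ((-7434/745 + (-12 + (⅓)*7)/1086)/2063)/(-2855190) = 2553752*(-1/3018478) + ((-7434/745 + (-12 + 7/3)/1086)*(1/2063))*(-1/2855190) = -1276876/1509239 + ((-7434/745 + (1/1086)*(-29/3))*(1/2063))*(-1/2855190) = -1276876/1509239 + ((-7434/745 - 29/3258)*(1/2063))*(-1/2855190) = -1276876/1509239 - 24241577/2427210*1/2063*(-1/2855190) = -1276876/1509239 - 24241577/5007334230*(-1/2855190) = -1276876/1509239 + 24241577/14296890620153700 = -18255356470913042411297/21577424902670150034300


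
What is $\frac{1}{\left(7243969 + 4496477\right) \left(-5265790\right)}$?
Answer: $- \frac{1}{61822723142340} \approx -1.6175 \cdot 10^{-14}$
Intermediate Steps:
$\frac{1}{\left(7243969 + 4496477\right) \left(-5265790\right)} = \frac{1}{11740446} \left(- \frac{1}{5265790}\right) = - \frac{1}{61822723142340}$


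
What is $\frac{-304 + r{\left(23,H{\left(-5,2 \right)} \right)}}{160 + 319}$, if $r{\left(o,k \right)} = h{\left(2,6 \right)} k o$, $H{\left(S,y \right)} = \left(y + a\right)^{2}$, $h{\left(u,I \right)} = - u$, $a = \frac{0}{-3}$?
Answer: $- \frac{488}{479} \approx -1.0188$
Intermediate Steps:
$a = 0$ ($a = 0 \left(- \frac{1}{3}\right) = 0$)
$H{\left(S,y \right)} = y^{2}$ ($H{\left(S,y \right)} = \left(y + 0\right)^{2} = y^{2}$)
$r{\left(o,k \right)} = - 2 k o$ ($r{\left(o,k \right)} = \left(-1\right) 2 k o = - 2 k o$)
$\frac{-304 + r{\left(23,H{\left(-5,2 \right)} \right)}}{160 + 319} = \frac{-304 - 2 \cdot 2^{2} \cdot 23}{160 + 319} = \frac{-304 - 8 \cdot 23}{479} = \left(-304 - 184\right) \frac{1}{479} = \left(-488\right) \frac{1}{479} = - \frac{488}{479}$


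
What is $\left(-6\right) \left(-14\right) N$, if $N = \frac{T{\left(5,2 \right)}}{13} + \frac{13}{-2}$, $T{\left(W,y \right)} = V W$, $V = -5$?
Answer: $- \frac{9198}{13} \approx -707.54$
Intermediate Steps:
$T{\left(W,y \right)} = - 5 W$
$N = - \frac{219}{26}$ ($N = \frac{\left(-5\right) 5}{13} + \frac{13}{-2} = \left(-25\right) \frac{1}{13} + 13 \left(- \frac{1}{2}\right) = - \frac{25}{13} - \frac{13}{2} = - \frac{219}{26} \approx -8.4231$)
$\left(-6\right) \left(-14\right) N = \left(-6\right) \left(-14\right) \left(- \frac{219}{26}\right) = 84 \left(- \frac{219}{26}\right) = - \frac{9198}{13}$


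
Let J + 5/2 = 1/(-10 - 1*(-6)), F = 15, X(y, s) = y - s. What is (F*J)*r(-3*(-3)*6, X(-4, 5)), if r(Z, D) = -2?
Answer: 165/2 ≈ 82.500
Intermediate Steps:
J = -11/4 (J = -5/2 + 1/(-10 - 1*(-6)) = -5/2 + 1/(-10 + 6) = -5/2 + 1/(-4) = -5/2 - 1/4 = -11/4 ≈ -2.7500)
(F*J)*r(-3*(-3)*6, X(-4, 5)) = (15*(-11/4))*(-2) = -165/4*(-2) = 165/2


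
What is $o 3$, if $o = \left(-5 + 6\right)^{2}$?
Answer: $3$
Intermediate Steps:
$o = 1$ ($o = 1^{2} = 1$)
$o 3 = 1 \cdot 3 = 3$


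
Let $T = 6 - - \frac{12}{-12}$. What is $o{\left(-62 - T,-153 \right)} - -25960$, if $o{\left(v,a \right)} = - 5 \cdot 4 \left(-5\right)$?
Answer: $26060$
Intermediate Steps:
$T = 5$ ($T = 6 - \left(-12\right) \left(- \frac{1}{12}\right) = 6 - 1 = 5$)
$o{\left(v,a \right)} = 100$ ($o{\left(v,a \right)} = \left(-5\right) \left(-20\right) = 100$)
$o{\left(-62 - T,-153 \right)} - -25960 = 100 - -25960 = 100 + 25960 = 26060$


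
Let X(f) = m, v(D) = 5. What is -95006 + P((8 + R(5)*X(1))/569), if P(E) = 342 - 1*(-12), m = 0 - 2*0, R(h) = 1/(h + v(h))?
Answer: -94652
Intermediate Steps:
R(h) = 1/(5 + h) (R(h) = 1/(h + 5) = 1/(5 + h))
m = 0 (m = 0 + 0 = 0)
X(f) = 0
P(E) = 354 (P(E) = 342 + 12 = 354)
-95006 + P((8 + R(5)*X(1))/569) = -95006 + 354 = -94652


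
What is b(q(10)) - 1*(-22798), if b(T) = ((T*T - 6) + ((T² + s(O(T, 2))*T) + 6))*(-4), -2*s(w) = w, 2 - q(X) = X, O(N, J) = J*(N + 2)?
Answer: 22478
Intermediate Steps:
O(N, J) = J*(2 + N)
q(X) = 2 - X
s(w) = -w/2
b(T) = -8*T² - 4*T*(-2 - T) (b(T) = ((T*T - 6) + ((T² + (-(2 + T))*T) + 6))*(-4) = ((T² - 6) + ((T² + (-(4 + 2*T)/2)*T) + 6))*(-4) = ((-6 + T²) + ((T² + (-2 - T)*T) + 6))*(-4) = ((-6 + T²) + ((T² + T*(-2 - T)) + 6))*(-4) = ((-6 + T²) + (6 + T² + T*(-2 - T)))*(-4) = (2*T² + T*(-2 - T))*(-4) = -8*T² - 4*T*(-2 - T))
b(q(10)) - 1*(-22798) = 4*(2 - 1*10)*(2 - (2 - 1*10)) - 1*(-22798) = 4*(2 - 10)*(2 - (2 - 10)) + 22798 = 4*(-8)*(2 - 1*(-8)) + 22798 = 4*(-8)*(2 + 8) + 22798 = 4*(-8)*10 + 22798 = -320 + 22798 = 22478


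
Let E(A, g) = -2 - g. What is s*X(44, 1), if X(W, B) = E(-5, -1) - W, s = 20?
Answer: -900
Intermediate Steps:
X(W, B) = -1 - W (X(W, B) = (-2 - 1*(-1)) - W = (-2 + 1) - W = -1 - W)
s*X(44, 1) = 20*(-1 - 1*44) = 20*(-1 - 44) = 20*(-45) = -900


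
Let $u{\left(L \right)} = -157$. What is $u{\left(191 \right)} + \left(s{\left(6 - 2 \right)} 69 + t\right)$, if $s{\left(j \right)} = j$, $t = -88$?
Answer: $31$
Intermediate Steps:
$u{\left(191 \right)} + \left(s{\left(6 - 2 \right)} 69 + t\right) = -157 - \left(88 - \left(6 - 2\right) 69\right) = -157 + \left(4 \cdot 69 - 88\right) = -157 + \left(276 - 88\right) = -157 + 188 = 31$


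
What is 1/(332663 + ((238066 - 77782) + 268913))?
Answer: 1/761860 ≈ 1.3126e-6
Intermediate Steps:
1/(332663 + ((238066 - 77782) + 268913)) = 1/(332663 + (160284 + 268913)) = 1/(332663 + 429197) = 1/761860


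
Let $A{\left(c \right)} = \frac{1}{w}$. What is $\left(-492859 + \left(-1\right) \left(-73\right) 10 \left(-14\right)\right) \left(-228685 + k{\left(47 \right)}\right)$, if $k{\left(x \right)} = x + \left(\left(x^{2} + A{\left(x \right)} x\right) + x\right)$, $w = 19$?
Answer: $\frac{2163848928669}{19} \approx 1.1389 \cdot 10^{11}$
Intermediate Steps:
$A{\left(c \right)} = \frac{1}{19}$
$k{\left(x \right)} = x^{2} + \frac{39 x}{19}$ ($k{\left(x \right)} = x + \left(\left(x^{2} + \frac{x}{19}\right) + x\right) = x + \left(x^{2} + \frac{20 x}{19}\right) = x^{2} + \frac{39 x}{19}$)
$\left(-492859 + \left(-1\right) \left(-73\right) 10 \left(-14\right)\right) \left(-228685 + k{\left(47 \right)}\right) = \left(-492859 + \left(-1\right) \left(-73\right) 10 \left(-14\right)\right) \left(-228685 + \frac{1}{19} \cdot 47 \left(39 + 19 \cdot 47\right)\right) = \left(-492859 + 73 \cdot 10 \left(-14\right)\right) \left(-228685 + \frac{1}{19} \cdot 47 \left(39 + 893\right)\right) = \left(-492859 + 730 \left(-14\right)\right) \left(-228685 + \frac{1}{19} \cdot 47 \cdot 932\right) = \left(-492859 - 10220\right) \left(-228685 + \frac{43804}{19}\right) = \left(-503079\right) \left(- \frac{4301211}{19}\right) = \frac{2163848928669}{19}$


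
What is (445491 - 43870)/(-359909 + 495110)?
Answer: 36511/12291 ≈ 2.9705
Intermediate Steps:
(445491 - 43870)/(-359909 + 495110) = 401621/135201 = 401621*(1/135201) = 36511/12291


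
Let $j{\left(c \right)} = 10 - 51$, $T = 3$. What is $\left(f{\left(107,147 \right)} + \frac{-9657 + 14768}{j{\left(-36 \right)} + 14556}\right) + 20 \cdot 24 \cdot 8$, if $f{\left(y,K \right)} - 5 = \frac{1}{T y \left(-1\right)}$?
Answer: $\frac{17916692291}{4659315} \approx 3845.3$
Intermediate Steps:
$j{\left(c \right)} = -41$ ($j{\left(c \right)} = 10 - 51 = -41$)
$f{\left(y,K \right)} = 5 - \frac{1}{3 y}$ ($f{\left(y,K \right)} = 5 + \frac{1}{3 y \left(-1\right)} = 5 + \frac{1}{\left(-3\right) y} = 5 - \frac{1}{3 y}$)
$\left(f{\left(107,147 \right)} + \frac{-9657 + 14768}{j{\left(-36 \right)} + 14556}\right) + 20 \cdot 24 \cdot 8 = \left(\left(5 - \frac{1}{3 \cdot 107}\right) + \frac{-9657 + 14768}{-41 + 14556}\right) + 20 \cdot 24 \cdot 8 = \left(\left(5 - \frac{1}{321}\right) + \frac{5111}{14515}\right) + 480 \cdot 8 = \left(\left(5 - \frac{1}{321}\right) + 5111 \cdot \frac{1}{14515}\right) + 3840 = \left(\frac{1604}{321} + \frac{5111}{14515}\right) + 3840 = \frac{24922691}{4659315} + 3840 = \frac{17916692291}{4659315}$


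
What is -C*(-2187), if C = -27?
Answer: -59049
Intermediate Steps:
-C*(-2187) = -(-27)*(-2187) = -1*59049 = -59049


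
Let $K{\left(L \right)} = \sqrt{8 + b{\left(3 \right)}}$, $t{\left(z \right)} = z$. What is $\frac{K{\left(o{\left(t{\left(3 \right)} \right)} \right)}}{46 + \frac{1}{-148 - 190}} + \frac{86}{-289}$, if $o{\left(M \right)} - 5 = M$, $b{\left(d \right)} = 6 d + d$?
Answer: $- \frac{86}{289} + \frac{338 \sqrt{29}}{15547} \approx -0.1805$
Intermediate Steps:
$b{\left(d \right)} = 7 d$
$o{\left(M \right)} = 5 + M$
$K{\left(L \right)} = \sqrt{29}$ ($K{\left(L \right)} = \sqrt{8 + 7 \cdot 3} = \sqrt{8 + 21} = \sqrt{29}$)
$\frac{K{\left(o{\left(t{\left(3 \right)} \right)} \right)}}{46 + \frac{1}{-148 - 190}} + \frac{86}{-289} = \frac{\sqrt{29}}{46 + \frac{1}{-148 - 190}} + \frac{86}{-289} = \frac{\sqrt{29}}{46 + \frac{1}{-338}} + 86 \left(- \frac{1}{289}\right) = \frac{\sqrt{29}}{46 - \frac{1}{338}} - \frac{86}{289} = \frac{\sqrt{29}}{\frac{15547}{338}} - \frac{86}{289} = \sqrt{29} \cdot \frac{338}{15547} - \frac{86}{289} = \frac{338 \sqrt{29}}{15547} - \frac{86}{289} = - \frac{86}{289} + \frac{338 \sqrt{29}}{15547}$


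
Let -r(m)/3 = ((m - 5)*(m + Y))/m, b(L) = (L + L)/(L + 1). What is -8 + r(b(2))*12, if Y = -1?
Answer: 25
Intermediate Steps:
b(L) = 2*L/(1 + L) (b(L) = (2*L)/(1 + L) = 2*L/(1 + L))
r(m) = -3*(-1 + m)*(-5 + m)/m (r(m) = -3*(m - 5)*(m - 1)/m = -3*(-5 + m)*(-1 + m)/m = -3*(-1 + m)*(-5 + m)/m)
-8 + r(b(2))*12 = -8 + (18 - 15/(2*2/(1 + 2)) - 6*2/(1 + 2))*12 = -8 + (18 - 15/(2*2/3) - 6*2/3)*12 = -8 + (18 - 15/(2*2*(1/3)) - 6*2/3)*12 = -8 + (18 - 15/4/3 - 3*4/3)*12 = -8 + (18 - 15*3/4 - 4)*12 = -8 + (18 - 45/4 - 4)*12 = -8 + (11/4)*12 = -8 + 33 = 25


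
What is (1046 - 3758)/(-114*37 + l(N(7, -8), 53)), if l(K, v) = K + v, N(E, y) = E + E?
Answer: 2712/4151 ≈ 0.65334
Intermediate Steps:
N(E, y) = 2*E
(1046 - 3758)/(-114*37 + l(N(7, -8), 53)) = (1046 - 3758)/(-114*37 + (2*7 + 53)) = -2712/(-4218 + (14 + 53)) = -2712/(-4218 + 67) = -2712/(-4151) = -2712*(-1/4151) = 2712/4151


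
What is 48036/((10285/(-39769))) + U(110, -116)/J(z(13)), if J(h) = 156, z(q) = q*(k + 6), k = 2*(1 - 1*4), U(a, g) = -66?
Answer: -49669048919/267410 ≈ -1.8574e+5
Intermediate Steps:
k = -6 (k = 2*(1 - 4) = 2*(-3) = -6)
z(q) = 0 (z(q) = q*(-6 + 6) = q*0 = 0)
48036/((10285/(-39769))) + U(110, -116)/J(z(13)) = 48036/((10285/(-39769))) - 66/156 = 48036/((10285*(-1/39769))) - 66*1/156 = 48036/(-10285/39769) - 11/26 = 48036*(-39769/10285) - 11/26 = -1910343684/10285 - 11/26 = -49669048919/267410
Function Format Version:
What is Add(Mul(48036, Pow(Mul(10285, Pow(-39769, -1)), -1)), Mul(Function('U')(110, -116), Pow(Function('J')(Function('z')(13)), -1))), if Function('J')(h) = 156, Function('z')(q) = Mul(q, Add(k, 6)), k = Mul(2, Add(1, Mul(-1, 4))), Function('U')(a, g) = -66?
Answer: Rational(-49669048919, 267410) ≈ -1.8574e+5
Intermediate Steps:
k = -6 (k = Mul(2, Add(1, -4)) = Mul(2, -3) = -6)
Function('z')(q) = 0 (Function('z')(q) = Mul(q, Add(-6, 6)) = Mul(q, 0) = 0)
Add(Mul(48036, Pow(Mul(10285, Pow(-39769, -1)), -1)), Mul(Function('U')(110, -116), Pow(Function('J')(Function('z')(13)), -1))) = Add(Mul(48036, Pow(Mul(10285, Pow(-39769, -1)), -1)), Mul(-66, Pow(156, -1))) = Add(Mul(48036, Pow(Mul(10285, Rational(-1, 39769)), -1)), Mul(-66, Rational(1, 156))) = Add(Mul(48036, Pow(Rational(-10285, 39769), -1)), Rational(-11, 26)) = Add(Mul(48036, Rational(-39769, 10285)), Rational(-11, 26)) = Add(Rational(-1910343684, 10285), Rational(-11, 26)) = Rational(-49669048919, 267410)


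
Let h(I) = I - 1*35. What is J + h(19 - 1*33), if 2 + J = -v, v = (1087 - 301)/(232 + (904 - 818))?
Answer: -2834/53 ≈ -53.472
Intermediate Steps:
v = 131/53 (v = 786/(232 + 86) = 786/318 = 786*(1/318) = 131/53 ≈ 2.4717)
h(I) = -35 + I (h(I) = I - 35 = -35 + I)
J = -237/53 (J = -2 - 1*131/53 = -2 - 131/53 = -237/53 ≈ -4.4717)
J + h(19 - 1*33) = -237/53 + (-35 + (19 - 1*33)) = -237/53 + (-35 + (19 - 33)) = -237/53 + (-35 - 14) = -237/53 - 49 = -2834/53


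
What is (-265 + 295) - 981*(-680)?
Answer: 667110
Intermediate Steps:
(-265 + 295) - 981*(-680) = 30 + 667080 = 667110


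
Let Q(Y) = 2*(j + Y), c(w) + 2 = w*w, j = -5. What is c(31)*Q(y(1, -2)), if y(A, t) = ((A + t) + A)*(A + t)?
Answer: -9590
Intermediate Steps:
y(A, t) = (A + t)*(t + 2*A) (y(A, t) = (t + 2*A)*(A + t) = (A + t)*(t + 2*A))
c(w) = -2 + w² (c(w) = -2 + w*w = -2 + w²)
Q(Y) = -10 + 2*Y (Q(Y) = 2*(-5 + Y) = -10 + 2*Y)
c(31)*Q(y(1, -2)) = (-2 + 31²)*(-10 + 2*((-2)² + 2*1² + 3*1*(-2))) = (-2 + 961)*(-10 + 2*(4 + 2*1 - 6)) = 959*(-10 + 2*(4 + 2 - 6)) = 959*(-10 + 2*0) = 959*(-10 + 0) = 959*(-10) = -9590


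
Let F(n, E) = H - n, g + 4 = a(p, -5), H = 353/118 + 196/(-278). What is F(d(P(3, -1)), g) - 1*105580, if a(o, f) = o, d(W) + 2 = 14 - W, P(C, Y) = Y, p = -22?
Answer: -1731898883/16402 ≈ -1.0559e+5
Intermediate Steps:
d(W) = 12 - W (d(W) = -2 + (14 - W) = 12 - W)
H = 37503/16402 (H = 353*(1/118) + 196*(-1/278) = 353/118 - 98/139 = 37503/16402 ≈ 2.2865)
g = -26 (g = -4 - 22 = -26)
F(n, E) = 37503/16402 - n
F(d(P(3, -1)), g) - 1*105580 = (37503/16402 - (12 - 1*(-1))) - 1*105580 = (37503/16402 - (12 + 1)) - 105580 = (37503/16402 - 1*13) - 105580 = (37503/16402 - 13) - 105580 = -175723/16402 - 105580 = -1731898883/16402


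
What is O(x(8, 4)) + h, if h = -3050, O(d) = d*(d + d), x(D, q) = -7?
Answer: -2952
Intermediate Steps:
O(d) = 2*d**2 (O(d) = d*(2*d) = 2*d**2)
O(x(8, 4)) + h = 2*(-7)**2 - 3050 = 2*49 - 3050 = 98 - 3050 = -2952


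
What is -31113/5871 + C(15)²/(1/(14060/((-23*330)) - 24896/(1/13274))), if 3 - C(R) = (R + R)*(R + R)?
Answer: -5724002146583355615/21527 ≈ -2.6590e+14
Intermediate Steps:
C(R) = 3 - 4*R² (C(R) = 3 - (R + R)*(R + R) = 3 - 2*R*2*R = 3 - 4*R²)
-31113/5871 + C(15)²/(1/(14060/((-23*330)) - 24896/(1/13274))) = -31113/5871 + (3 - 4*15²)²/(1/(14060/((-23*330)) - 24896/(1/13274))) = -31113*1/5871 + (3 - 4*225)²/(1/(14060/(-7590) - 24896/1/13274)) = -10371/1957 + (3 - 900)²/(1/(14060*(-1/7590) - 24896*13274)) = -10371/1957 + (-897)²/(1/(-1406/759 - 330469504)) = -10371/1957 + 804609/(1/(-250826354942/759)) = -10371/1957 + 804609/(-759/250826354942) = -10371/1957 + 804609*(-250826354942/759) = -10371/1957 - 2924886124978662/11 = -5724002146583355615/21527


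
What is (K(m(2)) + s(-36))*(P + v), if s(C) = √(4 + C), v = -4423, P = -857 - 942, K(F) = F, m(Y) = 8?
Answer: -49776 - 24888*I*√2 ≈ -49776.0 - 35197.0*I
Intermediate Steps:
P = -1799
(K(m(2)) + s(-36))*(P + v) = (8 + √(4 - 36))*(-1799 - 4423) = (8 + √(-32))*(-6222) = (8 + 4*I*√2)*(-6222) = -49776 - 24888*I*√2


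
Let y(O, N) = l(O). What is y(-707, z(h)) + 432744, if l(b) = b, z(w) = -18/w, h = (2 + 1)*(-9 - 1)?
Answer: 432037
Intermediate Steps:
h = -30 (h = 3*(-10) = -30)
y(O, N) = O
y(-707, z(h)) + 432744 = -707 + 432744 = 432037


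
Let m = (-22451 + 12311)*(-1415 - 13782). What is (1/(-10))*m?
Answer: -15409758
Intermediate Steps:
m = 154097580 (m = -10140*(-15197) = 154097580)
(1/(-10))*m = (1/(-10))*154097580 = (1*(-⅒))*154097580 = -⅒*154097580 = -15409758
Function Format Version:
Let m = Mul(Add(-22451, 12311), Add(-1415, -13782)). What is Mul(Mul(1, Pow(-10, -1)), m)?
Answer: -15409758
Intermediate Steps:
m = 154097580 (m = Mul(-10140, -15197) = 154097580)
Mul(Mul(1, Pow(-10, -1)), m) = Mul(Mul(1, Pow(-10, -1)), 154097580) = Mul(Mul(1, Rational(-1, 10)), 154097580) = Mul(Rational(-1, 10), 154097580) = -15409758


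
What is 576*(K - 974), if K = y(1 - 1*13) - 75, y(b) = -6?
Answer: -607680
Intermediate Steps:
K = -81 (K = -6 - 75 = -81)
576*(K - 974) = 576*(-81 - 974) = 576*(-1055) = -607680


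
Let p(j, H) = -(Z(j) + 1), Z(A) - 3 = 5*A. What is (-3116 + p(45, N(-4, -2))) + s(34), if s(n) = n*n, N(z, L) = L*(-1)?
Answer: -2189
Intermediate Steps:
N(z, L) = -L
Z(A) = 3 + 5*A
s(n) = n²
p(j, H) = -4 - 5*j (p(j, H) = -((3 + 5*j) + 1) = -(4 + 5*j) = -4 - 5*j)
(-3116 + p(45, N(-4, -2))) + s(34) = (-3116 + (-4 - 5*45)) + 34² = (-3116 + (-4 - 225)) + 1156 = (-3116 - 229) + 1156 = -3345 + 1156 = -2189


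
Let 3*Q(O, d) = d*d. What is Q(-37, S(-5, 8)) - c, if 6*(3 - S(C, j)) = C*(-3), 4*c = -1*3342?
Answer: 10027/12 ≈ 835.58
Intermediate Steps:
c = -1671/2 (c = (-1*3342)/4 = (1/4)*(-3342) = -1671/2 ≈ -835.50)
S(C, j) = 3 + C/2 (S(C, j) = 3 - C*(-3)/6 = 3 - (-1)*C/2 = 3 + C/2)
Q(O, d) = d**2/3 (Q(O, d) = (d*d)/3 = d**2/3)
Q(-37, S(-5, 8)) - c = (3 + (1/2)*(-5))**2/3 - 1*(-1671/2) = (3 - 5/2)**2/3 + 1671/2 = (1/2)**2/3 + 1671/2 = (1/3)*(1/4) + 1671/2 = 1/12 + 1671/2 = 10027/12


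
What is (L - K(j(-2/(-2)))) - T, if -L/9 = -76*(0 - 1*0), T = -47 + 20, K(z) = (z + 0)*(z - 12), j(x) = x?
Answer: 38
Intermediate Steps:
K(z) = z*(-12 + z)
T = -27
L = 0 (L = -(-684)*(0 - 1*0) = -(-684)*(0 + 0) = -(-684)*0 = -9*0 = 0)
(L - K(j(-2/(-2)))) - T = (0 - (-2/(-2))*(-12 - 2/(-2))) - 1*(-27) = (0 - (-2*(-½))*(-12 - 2*(-½))) + 27 = (0 - (-12 + 1)) + 27 = (0 - (-11)) + 27 = (0 - 1*(-11)) + 27 = (0 + 11) + 27 = 11 + 27 = 38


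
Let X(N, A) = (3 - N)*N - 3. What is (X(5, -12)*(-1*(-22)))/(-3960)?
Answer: 13/180 ≈ 0.072222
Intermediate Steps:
X(N, A) = -3 + N*(3 - N) (X(N, A) = N*(3 - N) - 3 = -3 + N*(3 - N))
(X(5, -12)*(-1*(-22)))/(-3960) = ((-3 - 1*5**2 + 3*5)*(-1*(-22)))/(-3960) = ((-3 - 1*25 + 15)*22)*(-1/3960) = ((-3 - 25 + 15)*22)*(-1/3960) = -13*22*(-1/3960) = -286*(-1/3960) = 13/180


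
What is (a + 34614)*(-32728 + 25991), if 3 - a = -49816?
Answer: -568825121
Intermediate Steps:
a = 49819 (a = 3 - 1*(-49816) = 3 + 49816 = 49819)
(a + 34614)*(-32728 + 25991) = (49819 + 34614)*(-32728 + 25991) = 84433*(-6737) = -568825121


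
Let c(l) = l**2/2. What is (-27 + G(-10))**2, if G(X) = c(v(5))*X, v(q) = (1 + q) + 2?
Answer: 120409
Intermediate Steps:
v(q) = 3 + q
c(l) = l**2/2 (c(l) = l**2*(1/2) = l**2/2)
G(X) = 32*X (G(X) = ((3 + 5)**2/2)*X = ((1/2)*8**2)*X = ((1/2)*64)*X = 32*X)
(-27 + G(-10))**2 = (-27 + 32*(-10))**2 = (-27 - 320)**2 = (-347)**2 = 120409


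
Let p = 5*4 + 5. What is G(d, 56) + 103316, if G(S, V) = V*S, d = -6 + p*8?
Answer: 114180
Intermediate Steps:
p = 25 (p = 20 + 5 = 25)
d = 194 (d = -6 + 25*8 = -6 + 200 = 194)
G(S, V) = S*V
G(d, 56) + 103316 = 194*56 + 103316 = 10864 + 103316 = 114180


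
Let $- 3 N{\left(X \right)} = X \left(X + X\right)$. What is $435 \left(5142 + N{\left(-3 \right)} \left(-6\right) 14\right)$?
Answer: $2456010$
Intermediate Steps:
$N{\left(X \right)} = - \frac{2 X^{2}}{3}$ ($N{\left(X \right)} = - \frac{X \left(X + X\right)}{3} = - \frac{X 2 X}{3} = - \frac{2 X^{2}}{3}$)
$435 \left(5142 + N{\left(-3 \right)} \left(-6\right) 14\right) = 435 \left(5142 + - \frac{2 \left(-3\right)^{2}}{3} \left(-6\right) 14\right) = 435 \left(5142 + \left(- \frac{2}{3}\right) 9 \left(-6\right) 14\right) = 435 \left(5142 + \left(-6\right) \left(-6\right) 14\right) = 435 \left(5142 + 36 \cdot 14\right) = 435 \left(5142 + 504\right) = 435 \cdot 5646 = 2456010$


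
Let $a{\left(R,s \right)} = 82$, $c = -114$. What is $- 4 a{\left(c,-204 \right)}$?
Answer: $-328$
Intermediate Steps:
$- 4 a{\left(c,-204 \right)} = \left(-4\right) 82 = -328$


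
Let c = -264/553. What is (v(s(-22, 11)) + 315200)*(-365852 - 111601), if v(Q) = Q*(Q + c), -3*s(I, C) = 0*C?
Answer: -150493185600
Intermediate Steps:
s(I, C) = 0 (s(I, C) = -0*C = -⅓*0 = 0)
c = -264/553 (c = -264*1/553 = -264/553 ≈ -0.47740)
v(Q) = Q*(-264/553 + Q) (v(Q) = Q*(Q - 264/553) = Q*(-264/553 + Q))
(v(s(-22, 11)) + 315200)*(-365852 - 111601) = ((1/553)*0*(-264 + 553*0) + 315200)*(-365852 - 111601) = ((1/553)*0*(-264 + 0) + 315200)*(-477453) = ((1/553)*0*(-264) + 315200)*(-477453) = (0 + 315200)*(-477453) = 315200*(-477453) = -150493185600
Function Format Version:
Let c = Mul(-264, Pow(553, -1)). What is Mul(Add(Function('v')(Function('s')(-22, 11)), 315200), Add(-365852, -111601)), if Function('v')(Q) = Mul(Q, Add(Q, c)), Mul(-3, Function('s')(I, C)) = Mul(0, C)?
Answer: -150493185600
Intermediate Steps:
Function('s')(I, C) = 0 (Function('s')(I, C) = Mul(Rational(-1, 3), Mul(0, C)) = Mul(Rational(-1, 3), 0) = 0)
c = Rational(-264, 553) (c = Mul(-264, Rational(1, 553)) = Rational(-264, 553) ≈ -0.47740)
Function('v')(Q) = Mul(Q, Add(Rational(-264, 553), Q)) (Function('v')(Q) = Mul(Q, Add(Q, Rational(-264, 553))) = Mul(Q, Add(Rational(-264, 553), Q)))
Mul(Add(Function('v')(Function('s')(-22, 11)), 315200), Add(-365852, -111601)) = Mul(Add(Mul(Rational(1, 553), 0, Add(-264, Mul(553, 0))), 315200), Add(-365852, -111601)) = Mul(Add(Mul(Rational(1, 553), 0, Add(-264, 0)), 315200), -477453) = Mul(Add(Mul(Rational(1, 553), 0, -264), 315200), -477453) = Mul(Add(0, 315200), -477453) = Mul(315200, -477453) = -150493185600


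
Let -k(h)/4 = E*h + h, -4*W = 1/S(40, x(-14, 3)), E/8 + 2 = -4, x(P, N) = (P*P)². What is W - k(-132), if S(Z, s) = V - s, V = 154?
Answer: 3798039169/153048 ≈ 24816.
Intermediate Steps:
x(P, N) = P⁴ (x(P, N) = (P²)² = P⁴)
E = -48 (E = -16 + 8*(-4) = -16 - 32 = -48)
S(Z, s) = 154 - s
W = 1/153048 (W = -1/(4*(154 - 1*(-14)⁴)) = -1/(4*(154 - 1*38416)) = -1/(4*(154 - 38416)) = -¼/(-38262) = -¼*(-1/38262) = 1/153048 ≈ 6.5339e-6)
k(h) = 188*h (k(h) = -4*(-48*h + h) = -(-188)*h = 188*h)
W - k(-132) = 1/153048 - 188*(-132) = 1/153048 - 1*(-24816) = 1/153048 + 24816 = 3798039169/153048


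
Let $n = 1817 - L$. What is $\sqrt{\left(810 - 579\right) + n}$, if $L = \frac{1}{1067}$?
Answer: $\frac{\sqrt{2331624405}}{1067} \approx 45.255$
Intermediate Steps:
$L = \frac{1}{1067} \approx 0.00093721$
$n = \frac{1938738}{1067}$ ($n = 1817 - \frac{1}{1067} = \frac{1938738}{1067} \approx 1817.0$)
$\sqrt{\left(810 - 579\right) + n} = \sqrt{\left(810 - 579\right) + \frac{1938738}{1067}} = \sqrt{231 + \frac{1938738}{1067}} = \sqrt{\frac{2185215}{1067}} = \frac{\sqrt{2331624405}}{1067}$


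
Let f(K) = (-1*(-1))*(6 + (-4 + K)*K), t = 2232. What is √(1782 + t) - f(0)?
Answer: -6 + 3*√446 ≈ 57.356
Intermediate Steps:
f(K) = 6 + K*(-4 + K) (f(K) = 1*(6 + K*(-4 + K)) = 6 + K*(-4 + K))
√(1782 + t) - f(0) = √(1782 + 2232) - (6 + 0² - 4*0) = √4014 - (6 + 0 + 0) = 3*√446 - 1*6 = 3*√446 - 6 = -6 + 3*√446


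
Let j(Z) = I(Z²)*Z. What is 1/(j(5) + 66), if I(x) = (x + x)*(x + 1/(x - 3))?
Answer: 11/69601 ≈ 0.00015804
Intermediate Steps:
I(x) = 2*x*(x + 1/(-3 + x)) (I(x) = (2*x)*(x + 1/(-3 + x)) = 2*x*(x + 1/(-3 + x)))
j(Z) = 2*Z³*(1 + Z⁴ - 3*Z²)/(-3 + Z²) (j(Z) = (2*Z²*(1 + (Z²)² - 3*Z²)/(-3 + Z²))*Z = (2*Z²*(1 + Z⁴ - 3*Z²)/(-3 + Z²))*Z = 2*Z³*(1 + Z⁴ - 3*Z²)/(-3 + Z²))
1/(j(5) + 66) = 1/(2*5³*(1 + 5⁴ - 3*5²)/(-3 + 5²) + 66) = 1/(2*125*(1 + 625 - 3*25)/(-3 + 25) + 66) = 1/(2*125*(1 + 625 - 75)/22 + 66) = 1/(2*125*(1/22)*551 + 66) = 1/(68875/11 + 66) = 1/(69601/11) = 11/69601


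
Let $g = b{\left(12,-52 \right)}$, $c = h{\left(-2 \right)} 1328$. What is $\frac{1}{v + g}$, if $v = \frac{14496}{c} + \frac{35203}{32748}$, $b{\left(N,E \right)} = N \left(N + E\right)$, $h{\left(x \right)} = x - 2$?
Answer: $- \frac{2718084}{1309175893} \approx -0.0020762$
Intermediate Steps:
$h{\left(x \right)} = -2 + x$
$c = -5312$ ($c = \left(-2 - 2\right) 1328 = \left(-4\right) 1328 = -5312$)
$b{\left(N,E \right)} = N \left(E + N\right)$
$g = -480$ ($g = 12 \left(-52 + 12\right) = 12 \left(-40\right) = -480$)
$v = - \frac{4495573}{2718084}$ ($v = \frac{14496}{-5312} + \frac{35203}{32748} = 14496 \left(- \frac{1}{5312}\right) + 35203 \cdot \frac{1}{32748} = - \frac{453}{166} + \frac{35203}{32748} = - \frac{4495573}{2718084} \approx -1.6539$)
$\frac{1}{v + g} = \frac{1}{- \frac{4495573}{2718084} - 480} = \frac{1}{- \frac{1309175893}{2718084}} = - \frac{2718084}{1309175893}$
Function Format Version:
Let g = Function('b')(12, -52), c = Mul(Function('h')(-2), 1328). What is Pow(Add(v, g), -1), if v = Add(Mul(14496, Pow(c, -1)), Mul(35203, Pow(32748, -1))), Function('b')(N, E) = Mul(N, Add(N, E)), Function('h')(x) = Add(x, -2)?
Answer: Rational(-2718084, 1309175893) ≈ -0.0020762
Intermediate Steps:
Function('h')(x) = Add(-2, x)
c = -5312 (c = Mul(Add(-2, -2), 1328) = Mul(-4, 1328) = -5312)
Function('b')(N, E) = Mul(N, Add(E, N))
g = -480 (g = Mul(12, Add(-52, 12)) = Mul(12, -40) = -480)
v = Rational(-4495573, 2718084) (v = Add(Mul(14496, Pow(-5312, -1)), Mul(35203, Pow(32748, -1))) = Add(Mul(14496, Rational(-1, 5312)), Mul(35203, Rational(1, 32748))) = Add(Rational(-453, 166), Rational(35203, 32748)) = Rational(-4495573, 2718084) ≈ -1.6539)
Pow(Add(v, g), -1) = Pow(Add(Rational(-4495573, 2718084), -480), -1) = Pow(Rational(-1309175893, 2718084), -1) = Rational(-2718084, 1309175893)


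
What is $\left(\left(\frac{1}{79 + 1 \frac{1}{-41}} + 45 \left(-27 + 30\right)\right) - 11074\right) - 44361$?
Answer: $- \frac{179061359}{3238} \approx -55300.0$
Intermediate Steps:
$\left(\left(\frac{1}{79 + 1 \frac{1}{-41}} + 45 \left(-27 + 30\right)\right) - 11074\right) - 44361 = \left(\left(\frac{1}{79 + 1 \left(- \frac{1}{41}\right)} + 45 \cdot 3\right) - 11074\right) - 44361 = \left(\left(\frac{1}{79 - \frac{1}{41}} + 135\right) - 11074\right) - 44361 = \left(\left(\frac{1}{\frac{3238}{41}} + 135\right) - 11074\right) - 44361 = \left(\left(\frac{41}{3238} + 135\right) - 11074\right) - 44361 = \left(\frac{437171}{3238} - 11074\right) - 44361 = - \frac{35420441}{3238} - 44361 = - \frac{179061359}{3238}$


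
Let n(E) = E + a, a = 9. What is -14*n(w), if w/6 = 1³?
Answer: -210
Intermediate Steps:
w = 6 (w = 6*1³ = 6*1 = 6)
n(E) = 9 + E (n(E) = E + 9 = 9 + E)
-14*n(w) = -14*(9 + 6) = -14*15 = -210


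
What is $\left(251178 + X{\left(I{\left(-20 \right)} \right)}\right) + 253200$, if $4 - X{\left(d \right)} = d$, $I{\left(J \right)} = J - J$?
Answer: $504382$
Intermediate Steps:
$I{\left(J \right)} = 0$
$X{\left(d \right)} = 4 - d$
$\left(251178 + X{\left(I{\left(-20 \right)} \right)}\right) + 253200 = \left(251178 + \left(4 - 0\right)\right) + 253200 = \left(251178 + \left(4 + 0\right)\right) + 253200 = \left(251178 + 4\right) + 253200 = 251182 + 253200 = 504382$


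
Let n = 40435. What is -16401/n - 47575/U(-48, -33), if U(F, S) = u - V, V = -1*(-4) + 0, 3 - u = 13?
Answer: 1923465511/566090 ≈ 3397.8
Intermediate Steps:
u = -10 (u = 3 - 1*13 = 3 - 13 = -10)
V = 4 (V = 4 + 0 = 4)
U(F, S) = -14 (U(F, S) = -10 - 1*4 = -10 - 4 = -14)
-16401/n - 47575/U(-48, -33) = -16401/40435 - 47575/(-14) = -16401*1/40435 - 47575*(-1/14) = -16401/40435 + 47575/14 = 1923465511/566090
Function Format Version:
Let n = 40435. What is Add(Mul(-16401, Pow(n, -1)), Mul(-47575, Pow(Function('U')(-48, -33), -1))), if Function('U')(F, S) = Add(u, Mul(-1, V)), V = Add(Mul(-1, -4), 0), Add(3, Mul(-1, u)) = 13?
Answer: Rational(1923465511, 566090) ≈ 3397.8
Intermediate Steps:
u = -10 (u = Add(3, Mul(-1, 13)) = Add(3, -13) = -10)
V = 4 (V = Add(4, 0) = 4)
Function('U')(F, S) = -14 (Function('U')(F, S) = Add(-10, Mul(-1, 4)) = Add(-10, -4) = -14)
Add(Mul(-16401, Pow(n, -1)), Mul(-47575, Pow(Function('U')(-48, -33), -1))) = Add(Mul(-16401, Pow(40435, -1)), Mul(-47575, Pow(-14, -1))) = Add(Mul(-16401, Rational(1, 40435)), Mul(-47575, Rational(-1, 14))) = Add(Rational(-16401, 40435), Rational(47575, 14)) = Rational(1923465511, 566090)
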